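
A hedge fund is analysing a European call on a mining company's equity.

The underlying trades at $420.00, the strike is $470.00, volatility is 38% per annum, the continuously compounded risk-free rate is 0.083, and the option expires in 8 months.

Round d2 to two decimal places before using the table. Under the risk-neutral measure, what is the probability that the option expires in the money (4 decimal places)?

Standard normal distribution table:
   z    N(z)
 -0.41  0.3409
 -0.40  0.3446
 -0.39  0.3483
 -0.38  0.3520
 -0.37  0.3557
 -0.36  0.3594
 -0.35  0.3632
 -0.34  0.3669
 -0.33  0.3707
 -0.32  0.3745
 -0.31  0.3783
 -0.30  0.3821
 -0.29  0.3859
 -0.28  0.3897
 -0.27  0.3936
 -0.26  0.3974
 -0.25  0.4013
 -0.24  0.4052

σ√T = 0.38 × 0.8165 = 0.3103
d₁ = [ln(420/470) + (0.083 + ½·0.38²)·0.6667] / (σ√T) = (-0.1125 + 0.1035) / 0.3103 = -0.0290 → -0.03
d₂ = -0.0290 − 0.3103 = -0.3393 → -0.34
Pr(exercise) under Q = N(d₂) = 0.3669

0.3669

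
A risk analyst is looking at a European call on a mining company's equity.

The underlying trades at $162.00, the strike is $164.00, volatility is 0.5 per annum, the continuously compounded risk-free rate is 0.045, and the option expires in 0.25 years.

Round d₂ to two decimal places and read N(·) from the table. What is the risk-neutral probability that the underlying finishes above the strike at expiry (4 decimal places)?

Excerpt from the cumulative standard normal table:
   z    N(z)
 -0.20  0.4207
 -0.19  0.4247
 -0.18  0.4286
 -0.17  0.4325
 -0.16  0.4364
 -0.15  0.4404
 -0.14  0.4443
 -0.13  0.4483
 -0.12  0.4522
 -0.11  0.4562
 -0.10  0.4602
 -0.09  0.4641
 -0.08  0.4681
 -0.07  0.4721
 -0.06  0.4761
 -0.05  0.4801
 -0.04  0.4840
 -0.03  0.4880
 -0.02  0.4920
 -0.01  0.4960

0.4483

σ√T = 0.5 × 0.5000 = 0.2500
d₁ = [ln(162/164) + (0.045 + ½·0.5²)·0.25] / (σ√T) = (-0.0123 + 0.0425) / 0.2500 = 0.1209 ⇒ 0.12
d₂ = 0.1209 − 0.2500 = -0.1291 ⇒ -0.13
Pr(exercise) under Q = N(d₂) = 0.4483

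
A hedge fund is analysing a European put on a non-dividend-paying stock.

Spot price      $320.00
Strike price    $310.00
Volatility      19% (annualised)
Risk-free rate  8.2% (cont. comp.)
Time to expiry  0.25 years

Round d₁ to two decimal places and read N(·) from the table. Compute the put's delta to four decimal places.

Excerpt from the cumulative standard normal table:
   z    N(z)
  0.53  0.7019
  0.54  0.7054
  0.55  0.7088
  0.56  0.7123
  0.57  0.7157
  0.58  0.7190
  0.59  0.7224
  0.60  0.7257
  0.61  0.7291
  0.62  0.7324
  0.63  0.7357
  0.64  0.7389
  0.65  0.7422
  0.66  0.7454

σ√T = 0.19 × 0.5000 = 0.0950
ln(S/K) + (r + σ²/2)T = ln(320/310) + (0.082 + 0.19²/2)·0.25 = 0.0317 + 0.0250 = 0.0568
d₁ = 0.0568 / 0.0950 = 0.5975 ≈ 0.60
N(d₁) = N(0.60) = 0.7257
Δ_put = N(d₁) − 1 = 0.7257 − 1 = -0.2743

-0.2743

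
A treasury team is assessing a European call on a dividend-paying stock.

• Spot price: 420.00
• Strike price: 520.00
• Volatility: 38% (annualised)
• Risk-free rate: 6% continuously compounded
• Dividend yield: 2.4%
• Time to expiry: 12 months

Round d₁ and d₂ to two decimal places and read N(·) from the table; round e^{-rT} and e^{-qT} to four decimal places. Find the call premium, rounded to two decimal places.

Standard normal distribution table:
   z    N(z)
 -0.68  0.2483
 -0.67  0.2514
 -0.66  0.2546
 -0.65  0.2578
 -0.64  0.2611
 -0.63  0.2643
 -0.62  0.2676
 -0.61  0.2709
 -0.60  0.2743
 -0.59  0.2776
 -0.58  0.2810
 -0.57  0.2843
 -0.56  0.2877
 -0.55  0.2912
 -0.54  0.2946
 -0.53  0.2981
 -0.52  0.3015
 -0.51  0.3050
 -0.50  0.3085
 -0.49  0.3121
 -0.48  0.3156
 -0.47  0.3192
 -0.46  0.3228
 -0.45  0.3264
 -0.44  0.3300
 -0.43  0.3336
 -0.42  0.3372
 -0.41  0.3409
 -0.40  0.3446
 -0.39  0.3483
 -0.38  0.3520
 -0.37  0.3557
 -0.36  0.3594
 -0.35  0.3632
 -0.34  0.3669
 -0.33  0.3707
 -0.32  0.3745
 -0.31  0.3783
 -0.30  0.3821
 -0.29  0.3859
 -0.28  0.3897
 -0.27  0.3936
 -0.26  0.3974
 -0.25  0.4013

35.11

σ√T = 0.38 × 1.0000 = 0.3800
d₁ = [ln(420/520) + (0.06 − 0.024 + 0.38²/2)·1] / 0.3800 = [-0.2136 + 0.1082] / 0.3800 = -0.2773 ≈ -0.28
d₂ = d₁ − σ√T = -0.2773 − 0.3800 = -0.6573 ≈ -0.66
exp(−qT) = exp(−0.024·1) = 0.9763;  exp(−rT) = exp(−0.06·1) = 0.9418
C = 420·0.9763·N(-0.28) − 520·0.9418·N(-0.66) = 420·0.9763·0.3897 − 520·0.9418·0.2546 = 159.7949 − 124.6868 = 35.1081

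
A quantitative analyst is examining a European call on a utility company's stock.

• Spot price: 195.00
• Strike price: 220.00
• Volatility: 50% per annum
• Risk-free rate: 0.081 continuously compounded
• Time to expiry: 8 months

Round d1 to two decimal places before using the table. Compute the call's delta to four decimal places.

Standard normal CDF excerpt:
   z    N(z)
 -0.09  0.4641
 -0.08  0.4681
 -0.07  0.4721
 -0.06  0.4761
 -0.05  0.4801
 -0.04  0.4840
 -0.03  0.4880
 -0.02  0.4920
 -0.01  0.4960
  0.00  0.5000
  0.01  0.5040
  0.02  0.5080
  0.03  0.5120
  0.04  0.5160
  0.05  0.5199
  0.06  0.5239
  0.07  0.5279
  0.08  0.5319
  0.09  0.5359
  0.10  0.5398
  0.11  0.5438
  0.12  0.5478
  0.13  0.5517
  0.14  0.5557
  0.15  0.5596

0.5160

σ√T = 0.5·√0.6667 = 0.4082
d₁ = [ln(195/220) + (0.081 + ½·0.5²)·0.6667] / (σ√T) = (-0.1206 + 0.1373) / 0.4082 = 0.0409 ≈ 0.04
N(d₁) = N(0.04) = 0.5160
Δ_call = N(d₁) = 0.5160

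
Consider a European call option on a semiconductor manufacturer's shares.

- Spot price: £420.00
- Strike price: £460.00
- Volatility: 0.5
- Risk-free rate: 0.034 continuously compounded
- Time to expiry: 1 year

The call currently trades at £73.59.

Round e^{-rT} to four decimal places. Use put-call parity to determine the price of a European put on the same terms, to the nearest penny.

£98.23

e^(−rT) = e^(−0.034·1) = 0.9666
Put-call parity: C − P = S − K·e^(−rT) = 420 − 460·0.9666 = 420 − 444.6360 = -24.6360
P = C − (C − P) = 73.59 − (-24.6360) = 98.2260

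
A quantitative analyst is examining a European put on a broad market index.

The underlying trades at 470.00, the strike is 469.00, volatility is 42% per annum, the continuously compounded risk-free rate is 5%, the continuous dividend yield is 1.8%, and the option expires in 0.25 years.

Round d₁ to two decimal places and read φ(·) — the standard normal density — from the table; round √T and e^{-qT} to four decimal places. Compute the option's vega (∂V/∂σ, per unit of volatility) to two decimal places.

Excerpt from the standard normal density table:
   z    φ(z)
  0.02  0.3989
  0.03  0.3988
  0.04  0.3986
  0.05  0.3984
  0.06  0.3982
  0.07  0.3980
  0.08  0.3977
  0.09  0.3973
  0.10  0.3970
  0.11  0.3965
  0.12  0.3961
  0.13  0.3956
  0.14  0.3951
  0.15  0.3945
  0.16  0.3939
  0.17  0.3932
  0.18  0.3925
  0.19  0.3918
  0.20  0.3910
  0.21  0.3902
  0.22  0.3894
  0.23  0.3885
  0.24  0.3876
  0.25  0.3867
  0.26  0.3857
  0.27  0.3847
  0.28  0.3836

92.29

T = 0.25;  σ√T = 0.2100
d₁ = [ln(470/469) + (0.05 − 0.018 + ½·0.42²)·0.25] / (σ√T) = (0.0021 + 0.0300) / 0.2100 = 0.1532 ≈ 0.15
√T = √0.25 = 0.5000
φ(d₁) = φ(0.15) = 0.3945
e^(−qT) = e^(−0.018·0.25) = 0.9955
vega = S·e^(−qT)·φ(d₁)·√T = 470·0.9955·0.3945·0.5000 = 92.2903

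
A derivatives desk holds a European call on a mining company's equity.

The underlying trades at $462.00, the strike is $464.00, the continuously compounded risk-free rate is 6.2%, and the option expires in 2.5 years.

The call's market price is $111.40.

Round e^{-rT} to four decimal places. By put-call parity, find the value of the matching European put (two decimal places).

exp(−rT) = exp(−0.062·2.5) = 0.8564
Put-call parity: C − P = S − K·e^(−rT) = 462 − 464·0.8564 = 462 − 397.3696 = 64.6304
P = C − (C − P) = 111.40 − (64.6304) = 46.7696

$46.77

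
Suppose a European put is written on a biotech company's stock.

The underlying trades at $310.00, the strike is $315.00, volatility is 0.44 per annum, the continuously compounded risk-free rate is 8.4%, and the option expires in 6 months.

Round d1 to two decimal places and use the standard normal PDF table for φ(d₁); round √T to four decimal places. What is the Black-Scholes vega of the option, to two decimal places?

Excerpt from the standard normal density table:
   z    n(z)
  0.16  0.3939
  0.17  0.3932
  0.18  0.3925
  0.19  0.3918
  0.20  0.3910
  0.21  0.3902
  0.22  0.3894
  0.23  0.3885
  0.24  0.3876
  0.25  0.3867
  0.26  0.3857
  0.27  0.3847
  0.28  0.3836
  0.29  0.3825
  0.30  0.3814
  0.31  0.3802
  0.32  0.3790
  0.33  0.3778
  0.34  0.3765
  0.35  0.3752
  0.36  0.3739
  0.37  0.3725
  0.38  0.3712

T = 0.5;  σ√T = 0.3111
d₁ = [ln(310/315) + (0.084 + 0.44²/2)·0.5] / 0.3111 = [-0.0160 + 0.0904] / 0.3111 = 0.2391 → 0.24
√T = √0.5 = 0.7071
φ(d₁) = φ(0.24) = 0.3876
vega = S·φ(d₁)·√T = 310·0.3876·0.7071 = 84.9623

84.96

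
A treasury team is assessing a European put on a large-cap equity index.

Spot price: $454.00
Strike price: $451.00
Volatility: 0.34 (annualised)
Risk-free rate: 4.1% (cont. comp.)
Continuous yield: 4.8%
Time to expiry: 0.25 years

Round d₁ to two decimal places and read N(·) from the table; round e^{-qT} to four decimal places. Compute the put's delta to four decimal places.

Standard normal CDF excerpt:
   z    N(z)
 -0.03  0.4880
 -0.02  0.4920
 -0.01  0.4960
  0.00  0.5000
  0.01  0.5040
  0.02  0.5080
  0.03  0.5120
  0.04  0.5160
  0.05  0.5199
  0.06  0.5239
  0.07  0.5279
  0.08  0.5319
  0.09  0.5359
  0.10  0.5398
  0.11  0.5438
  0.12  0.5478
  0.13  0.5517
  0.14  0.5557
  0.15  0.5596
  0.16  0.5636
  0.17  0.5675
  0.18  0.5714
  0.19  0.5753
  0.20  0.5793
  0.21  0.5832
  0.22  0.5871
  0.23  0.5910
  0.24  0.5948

-0.4508

T = 0.25;  σ√T = 0.1700
ln(S/K) + (r − q + σ²/2)T = ln(454/451) + (0.041 − 0.048 + 0.34²/2)·0.25 = 0.0066 + 0.0127 = 0.0193
d₁ = 0.0193 / 0.1700 = 0.1137 ≈ 0.11
N(d₁) = N(0.11) = 0.5438
Δ_put = exp(−qT)·(N(d₁) − 1) = 0.9881·(0.5438 − 1) = -0.4508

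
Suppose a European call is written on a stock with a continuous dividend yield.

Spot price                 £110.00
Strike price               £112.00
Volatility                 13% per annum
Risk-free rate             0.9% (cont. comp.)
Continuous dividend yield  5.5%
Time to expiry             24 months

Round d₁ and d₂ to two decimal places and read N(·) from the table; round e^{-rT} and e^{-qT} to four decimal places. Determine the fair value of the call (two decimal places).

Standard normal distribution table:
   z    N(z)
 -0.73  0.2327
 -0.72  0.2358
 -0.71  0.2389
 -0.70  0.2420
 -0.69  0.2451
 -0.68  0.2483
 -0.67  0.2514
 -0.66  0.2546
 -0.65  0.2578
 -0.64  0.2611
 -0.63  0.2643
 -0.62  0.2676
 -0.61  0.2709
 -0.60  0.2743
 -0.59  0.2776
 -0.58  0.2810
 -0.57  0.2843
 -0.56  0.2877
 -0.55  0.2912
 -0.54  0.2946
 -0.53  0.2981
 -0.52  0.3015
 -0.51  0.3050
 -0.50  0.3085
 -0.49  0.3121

T = 2;  σ√T = 0.1838
d₁ = [ln(110/112) + (0.009 − 0.055 + 0.13²/2)·2] / 0.1838 = [-0.0180 − 0.0751] / 0.1838 = -0.5065 ⇒ -0.51
d₂ = d₁ − σ√T = -0.5065 − 0.1838 = -0.6903 ⇒ -0.69
e^(−qT) = e^(−0.055·2) = 0.8958;  e^(−rT) = e^(−0.009·2) = 0.9822
N(d₁) = N(-0.51) = 0.3050;  N(d₂) = N(-0.69) = 0.2451
C = 110·0.8958·0.3050 − 112·0.9822·0.2451 = 30.0541 − 26.9626 = 3.0915

£3.09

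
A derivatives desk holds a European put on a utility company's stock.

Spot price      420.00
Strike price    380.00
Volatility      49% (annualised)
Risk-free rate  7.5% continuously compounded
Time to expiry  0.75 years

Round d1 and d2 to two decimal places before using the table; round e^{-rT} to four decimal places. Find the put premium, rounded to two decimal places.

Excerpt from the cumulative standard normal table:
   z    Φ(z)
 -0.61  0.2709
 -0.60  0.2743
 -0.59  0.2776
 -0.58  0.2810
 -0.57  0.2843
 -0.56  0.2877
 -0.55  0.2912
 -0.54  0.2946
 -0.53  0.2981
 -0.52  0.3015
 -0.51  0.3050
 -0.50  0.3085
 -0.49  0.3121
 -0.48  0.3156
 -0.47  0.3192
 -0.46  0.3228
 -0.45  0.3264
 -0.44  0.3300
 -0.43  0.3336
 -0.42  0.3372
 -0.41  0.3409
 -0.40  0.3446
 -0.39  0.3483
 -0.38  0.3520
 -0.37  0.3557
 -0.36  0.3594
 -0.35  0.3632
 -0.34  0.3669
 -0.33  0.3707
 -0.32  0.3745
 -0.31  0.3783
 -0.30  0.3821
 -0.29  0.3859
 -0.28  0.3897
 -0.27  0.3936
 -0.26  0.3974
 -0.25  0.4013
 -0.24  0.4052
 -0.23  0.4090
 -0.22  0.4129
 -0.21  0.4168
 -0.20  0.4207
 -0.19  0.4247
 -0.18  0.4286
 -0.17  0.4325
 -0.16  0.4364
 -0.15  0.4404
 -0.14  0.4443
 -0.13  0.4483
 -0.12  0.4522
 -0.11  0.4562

38.74

σ√T = 0.49·√0.75 = 0.4244
ln(S/K) + (r + σ²/2)T = ln(420/380) + (0.075 + 0.49²/2)·0.75 = 0.1001 + 0.1463 = 0.2464
d₁ = 0.2464 / 0.4244 = 0.5806 → 0.58
d₂ = d₁ − σ√T = 0.5806 − 0.4244 = 0.1562 → 0.16
exp(−rT) = exp(−0.075·0.75) = 0.9453
P = 380·0.9453·N(-0.16) − 420·N(-0.58) = 380·0.9453·0.4364 − 420·0.2810 = 156.7610 − 118.0200 = 38.7410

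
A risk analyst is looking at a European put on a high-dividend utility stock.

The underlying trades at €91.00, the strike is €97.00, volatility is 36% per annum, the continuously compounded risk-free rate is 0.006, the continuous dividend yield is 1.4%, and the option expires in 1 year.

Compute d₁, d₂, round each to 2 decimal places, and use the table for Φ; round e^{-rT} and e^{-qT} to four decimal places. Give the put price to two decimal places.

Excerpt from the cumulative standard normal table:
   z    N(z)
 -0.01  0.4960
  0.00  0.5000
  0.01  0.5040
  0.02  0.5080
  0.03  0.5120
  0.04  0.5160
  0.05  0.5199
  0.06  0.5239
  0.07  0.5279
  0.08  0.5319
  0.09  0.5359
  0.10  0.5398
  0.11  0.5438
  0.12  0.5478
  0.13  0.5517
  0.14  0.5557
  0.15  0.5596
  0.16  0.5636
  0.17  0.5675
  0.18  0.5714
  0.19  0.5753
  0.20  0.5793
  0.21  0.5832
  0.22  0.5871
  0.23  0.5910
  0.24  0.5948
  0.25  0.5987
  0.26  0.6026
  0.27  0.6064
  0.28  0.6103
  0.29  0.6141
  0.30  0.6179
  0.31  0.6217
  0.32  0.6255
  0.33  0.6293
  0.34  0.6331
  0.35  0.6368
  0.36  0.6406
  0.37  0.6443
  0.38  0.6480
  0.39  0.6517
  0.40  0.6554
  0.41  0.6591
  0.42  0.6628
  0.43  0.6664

€16.89

σ√T = 0.36·√1 = 0.3600
d₁ = [ln(91/97) + (0.006 − 0.014 + 0.36²/2)·1] / 0.3600 = [-0.0639 + 0.0568] / 0.3600 = -0.0196 → -0.02
d₂ = d₁ − σ√T = -0.0196 − 0.3600 = -0.3796 → -0.38
e^(−qT) = e^(−0.014·1) = 0.9861;  e^(−rT) = e^(−0.006·1) = 0.9940
N(−d₂) = N(0.38) = 0.6480;  N(−d₁) = N(0.02) = 0.5080
P = 97·0.9940·0.6480 − 91·0.9861·0.5080 = 62.4789 − 45.5854 = 16.8934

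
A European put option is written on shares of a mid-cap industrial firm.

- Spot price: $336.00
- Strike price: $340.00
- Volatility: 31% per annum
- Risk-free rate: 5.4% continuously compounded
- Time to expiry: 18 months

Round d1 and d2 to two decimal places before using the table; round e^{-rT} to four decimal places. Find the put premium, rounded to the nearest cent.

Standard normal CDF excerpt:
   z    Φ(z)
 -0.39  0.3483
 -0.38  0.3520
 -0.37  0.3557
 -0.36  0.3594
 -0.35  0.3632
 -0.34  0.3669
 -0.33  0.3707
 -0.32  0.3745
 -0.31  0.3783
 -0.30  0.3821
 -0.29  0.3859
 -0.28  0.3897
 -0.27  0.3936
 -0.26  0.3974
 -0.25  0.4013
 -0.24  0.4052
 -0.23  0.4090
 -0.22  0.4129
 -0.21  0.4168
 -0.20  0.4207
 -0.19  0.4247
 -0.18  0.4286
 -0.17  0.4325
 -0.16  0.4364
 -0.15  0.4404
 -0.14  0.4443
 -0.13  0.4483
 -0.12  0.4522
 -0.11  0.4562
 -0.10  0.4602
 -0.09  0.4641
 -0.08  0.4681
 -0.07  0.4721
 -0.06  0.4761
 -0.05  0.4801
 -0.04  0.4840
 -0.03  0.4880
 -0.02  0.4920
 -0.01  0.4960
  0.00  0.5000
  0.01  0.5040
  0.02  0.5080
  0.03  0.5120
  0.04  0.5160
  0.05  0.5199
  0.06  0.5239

σ√T = 0.31 × 1.2247 = 0.3797
d₁ = [ln(336/340) + (0.054 + 0.31²/2)·1.5] / 0.3797 = [-0.0118 + 0.1531] / 0.3797 = 0.3720 → 0.37
d₂ = d₁ − σ√T = 0.3720 − 0.3797 = -0.0077 → -0.01
exp(−rT) = exp(−0.054·1.5) = 0.9222
N(−d₂) = N(0.01) = 0.5040;  N(−d₁) = N(-0.37) = 0.3557
P = 340·0.9222·0.5040 − 336·0.3557 = 158.0282 − 119.5152 = 38.5130

$38.51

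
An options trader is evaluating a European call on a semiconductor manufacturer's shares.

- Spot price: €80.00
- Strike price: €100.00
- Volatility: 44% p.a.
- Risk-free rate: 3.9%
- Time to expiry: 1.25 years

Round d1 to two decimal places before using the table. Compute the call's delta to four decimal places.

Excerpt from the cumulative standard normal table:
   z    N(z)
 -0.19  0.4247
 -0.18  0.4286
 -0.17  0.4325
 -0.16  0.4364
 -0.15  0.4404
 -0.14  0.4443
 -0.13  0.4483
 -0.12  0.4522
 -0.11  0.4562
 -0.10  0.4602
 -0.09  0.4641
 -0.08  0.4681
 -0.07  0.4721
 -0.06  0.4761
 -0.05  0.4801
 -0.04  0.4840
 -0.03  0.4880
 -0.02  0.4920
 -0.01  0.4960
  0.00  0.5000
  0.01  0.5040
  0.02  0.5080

T = 1.25;  σ√T = 0.4919
ln(S/K) + (r + σ²/2)T = ln(80/100) + (0.039 + 0.44²/2)·1.25 = -0.2231 + 0.1698 = -0.0534
d₁ = -0.0534 / 0.4919 = -0.1085 which rounds to -0.11
N(d₁) = N(-0.11) = 0.4562
Δ_call = N(d₁) = 0.4562

0.4562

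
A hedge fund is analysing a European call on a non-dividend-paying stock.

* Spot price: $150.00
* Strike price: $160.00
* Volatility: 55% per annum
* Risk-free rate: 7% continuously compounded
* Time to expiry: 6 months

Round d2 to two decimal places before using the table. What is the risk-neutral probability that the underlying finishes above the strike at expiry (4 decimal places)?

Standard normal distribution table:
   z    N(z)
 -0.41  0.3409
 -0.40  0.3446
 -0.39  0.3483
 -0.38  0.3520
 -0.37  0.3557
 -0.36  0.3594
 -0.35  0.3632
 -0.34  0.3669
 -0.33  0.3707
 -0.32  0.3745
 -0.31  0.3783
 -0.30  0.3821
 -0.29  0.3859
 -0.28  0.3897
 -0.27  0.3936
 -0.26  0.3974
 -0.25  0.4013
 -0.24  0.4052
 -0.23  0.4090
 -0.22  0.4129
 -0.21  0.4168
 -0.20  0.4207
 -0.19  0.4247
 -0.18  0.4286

0.3936

T = 0.5;  σ√T = 0.3889
d₁ = [ln(150/160) + (0.07 + 0.55²/2)·0.5] / 0.3889 = [-0.0645 + 0.1106] / 0.3889 = 0.1185 ≈ 0.12
d₂ = d₁ − σ√T = 0.1185 − 0.3889 = -0.2704 ≈ -0.27
Risk-neutral Pr[S_T > K] = N(d₂) = N(-0.27) = 0.3936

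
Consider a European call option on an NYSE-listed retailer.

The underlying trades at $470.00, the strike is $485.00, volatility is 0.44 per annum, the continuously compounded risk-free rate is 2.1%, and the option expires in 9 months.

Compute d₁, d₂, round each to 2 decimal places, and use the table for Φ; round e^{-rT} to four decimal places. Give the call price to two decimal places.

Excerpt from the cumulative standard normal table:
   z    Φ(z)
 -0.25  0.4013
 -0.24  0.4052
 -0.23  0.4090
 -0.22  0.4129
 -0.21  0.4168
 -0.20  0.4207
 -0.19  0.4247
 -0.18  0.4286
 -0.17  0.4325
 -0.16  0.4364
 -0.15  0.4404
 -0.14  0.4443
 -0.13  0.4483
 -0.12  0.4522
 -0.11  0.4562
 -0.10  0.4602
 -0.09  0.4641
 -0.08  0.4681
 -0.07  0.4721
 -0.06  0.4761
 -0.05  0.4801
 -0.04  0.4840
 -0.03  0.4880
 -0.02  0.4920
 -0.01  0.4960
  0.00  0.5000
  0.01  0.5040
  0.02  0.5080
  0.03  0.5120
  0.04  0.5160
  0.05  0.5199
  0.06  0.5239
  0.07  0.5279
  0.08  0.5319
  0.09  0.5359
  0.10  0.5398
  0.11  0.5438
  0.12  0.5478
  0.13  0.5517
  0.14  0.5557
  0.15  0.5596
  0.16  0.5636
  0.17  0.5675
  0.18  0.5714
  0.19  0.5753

$67.74

σ√T = 0.44 × 0.8660 = 0.3811
d₁ = [ln(470/485) + (0.021 + 0.44²/2)·0.75] / 0.3811 = [-0.0314 + 0.0883] / 0.3811 = 0.1494 which rounds to 0.15
d₂ = d₁ − σ√T = 0.1494 − 0.3811 = -0.2316 which rounds to -0.23
e^(−rT) = e^(−0.021·0.75) = 0.9844
N(d₁) = N(0.15) = 0.5596;  N(d₂) = N(-0.23) = 0.4090
C = 470·0.5596 − 485·0.9844·0.4090 = 263.0120 − 195.2705 = 67.7415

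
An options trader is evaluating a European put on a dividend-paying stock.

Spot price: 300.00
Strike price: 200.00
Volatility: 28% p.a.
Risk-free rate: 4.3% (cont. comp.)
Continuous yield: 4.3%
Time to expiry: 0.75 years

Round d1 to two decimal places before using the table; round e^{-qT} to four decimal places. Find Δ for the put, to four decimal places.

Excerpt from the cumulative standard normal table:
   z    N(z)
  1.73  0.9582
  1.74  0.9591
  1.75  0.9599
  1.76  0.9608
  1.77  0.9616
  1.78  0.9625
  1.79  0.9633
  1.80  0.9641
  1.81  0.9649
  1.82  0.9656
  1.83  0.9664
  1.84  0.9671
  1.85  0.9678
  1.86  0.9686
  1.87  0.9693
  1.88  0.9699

T = 0.75;  σ√T = 0.2425
d₁ = [ln(300/200) + (0.043 − 0.043 + 0.28²/2)·0.75] / 0.2425 = [0.4055 + 0.0294] / 0.2425 = 1.7934 ⇒ 1.79
N(d₁) = N(1.79) = 0.9633
Δ_put = e^(−qT)·(N(d₁) − 1) = 0.9683·(0.9633 − 1) = -0.0355

-0.0355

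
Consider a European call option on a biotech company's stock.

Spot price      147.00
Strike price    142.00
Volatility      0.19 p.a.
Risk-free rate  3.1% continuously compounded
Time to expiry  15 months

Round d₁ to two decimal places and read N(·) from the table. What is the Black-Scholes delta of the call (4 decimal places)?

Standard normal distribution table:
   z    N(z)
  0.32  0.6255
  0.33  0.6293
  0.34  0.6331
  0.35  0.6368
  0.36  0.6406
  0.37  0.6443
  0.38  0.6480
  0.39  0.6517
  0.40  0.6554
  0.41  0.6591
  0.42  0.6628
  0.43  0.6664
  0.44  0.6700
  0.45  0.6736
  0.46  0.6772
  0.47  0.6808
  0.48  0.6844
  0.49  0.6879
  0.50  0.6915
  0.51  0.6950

σ√T = 0.19·√1.25 = 0.2124
d₁ = [ln(147/142) + (0.031 + ½·0.19²)·1.25] / (σ√T) = (0.0346 + 0.0613) / 0.2124 = 0.4515 → 0.45
N(d₁) = N(0.45) = 0.6736
Δ_call = N(d₁) = 0.6736

0.6736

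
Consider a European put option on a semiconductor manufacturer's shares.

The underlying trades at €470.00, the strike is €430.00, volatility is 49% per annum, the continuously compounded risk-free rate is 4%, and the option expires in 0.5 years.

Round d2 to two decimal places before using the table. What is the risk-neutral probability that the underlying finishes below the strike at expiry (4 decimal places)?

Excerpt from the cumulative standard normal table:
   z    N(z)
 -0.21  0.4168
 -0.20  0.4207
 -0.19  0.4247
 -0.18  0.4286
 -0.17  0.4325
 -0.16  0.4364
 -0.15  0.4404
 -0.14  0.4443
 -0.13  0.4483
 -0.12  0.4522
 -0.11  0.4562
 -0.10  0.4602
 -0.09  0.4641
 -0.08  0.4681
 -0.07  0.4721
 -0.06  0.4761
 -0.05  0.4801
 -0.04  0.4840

0.4443

T = 0.5;  σ√T = 0.3465
d₁ = [ln(470/430) + (0.04 + 0.49²/2)·0.5] / 0.3465 = [0.0889 + 0.0800] / 0.3465 = 0.4877 ≈ 0.49
d₂ = d₁ − σ√T = 0.4877 − 0.3465 = 0.1412 ≈ 0.14
Risk-neutral Pr[S_T < K] = N(−d₂) = N(-0.14) = 0.4443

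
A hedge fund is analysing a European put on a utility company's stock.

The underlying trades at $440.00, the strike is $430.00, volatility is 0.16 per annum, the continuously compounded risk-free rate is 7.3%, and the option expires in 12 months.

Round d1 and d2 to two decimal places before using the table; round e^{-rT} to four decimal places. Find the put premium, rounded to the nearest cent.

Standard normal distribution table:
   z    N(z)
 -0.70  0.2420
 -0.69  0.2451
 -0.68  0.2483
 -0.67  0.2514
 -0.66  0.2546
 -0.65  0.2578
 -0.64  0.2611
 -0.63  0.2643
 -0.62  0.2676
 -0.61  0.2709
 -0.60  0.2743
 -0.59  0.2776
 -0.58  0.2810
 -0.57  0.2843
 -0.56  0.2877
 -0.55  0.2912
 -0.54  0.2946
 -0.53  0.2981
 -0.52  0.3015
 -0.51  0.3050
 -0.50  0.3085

T = 1;  σ√T = 0.1600
d₁ = [ln(440/430) + (0.073 + 0.16²/2)·1] / 0.1600 = [0.0230 + 0.0858] / 0.1600 = 0.6799 ≈ 0.68
d₂ = d₁ − σ√T = 0.6799 − 0.1600 = 0.5199 ≈ 0.52
e^(−rT) = e^(−0.073·1) = 0.9296
N(−d₂) = N(-0.52) = 0.3015;  N(−d₁) = N(-0.68) = 0.2483
P = 430·0.9296·0.3015 − 440·0.2483 = 120.5180 − 109.2520 = 11.2660

$11.27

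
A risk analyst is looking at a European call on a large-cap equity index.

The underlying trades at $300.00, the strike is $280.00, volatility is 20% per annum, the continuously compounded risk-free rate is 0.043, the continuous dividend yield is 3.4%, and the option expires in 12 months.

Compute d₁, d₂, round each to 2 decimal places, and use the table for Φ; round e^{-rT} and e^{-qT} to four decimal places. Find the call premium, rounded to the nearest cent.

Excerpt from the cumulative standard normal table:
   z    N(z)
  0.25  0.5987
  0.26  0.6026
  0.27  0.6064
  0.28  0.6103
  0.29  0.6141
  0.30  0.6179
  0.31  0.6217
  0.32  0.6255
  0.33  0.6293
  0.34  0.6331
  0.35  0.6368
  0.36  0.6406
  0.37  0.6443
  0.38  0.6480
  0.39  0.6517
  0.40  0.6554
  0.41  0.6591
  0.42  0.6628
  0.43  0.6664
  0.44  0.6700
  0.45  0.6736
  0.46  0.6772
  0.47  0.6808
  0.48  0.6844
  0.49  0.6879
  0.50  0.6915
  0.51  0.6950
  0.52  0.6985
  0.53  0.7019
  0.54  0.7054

σ√T = 0.2 × 1.0000 = 0.2000
d₁ = [ln(300/280) + (0.043 − 0.034 + ½·0.2²)·1] / (σ√T) = (0.0690 + 0.0290) / 0.2000 = 0.4900 → 0.49
d₂ = 0.4900 − 0.2000 = 0.2900 → 0.29
exp(−qT) = exp(−0.034·1) = 0.9666;  exp(−rT) = exp(−0.043·1) = 0.9579
N(d₁) = N(0.49) = 0.6879;  N(d₂) = N(0.29) = 0.6141
C = 300·0.9666·0.6879 − 280·0.9579·0.6141 = 199.4772 − 164.7090 = 34.7683

$34.77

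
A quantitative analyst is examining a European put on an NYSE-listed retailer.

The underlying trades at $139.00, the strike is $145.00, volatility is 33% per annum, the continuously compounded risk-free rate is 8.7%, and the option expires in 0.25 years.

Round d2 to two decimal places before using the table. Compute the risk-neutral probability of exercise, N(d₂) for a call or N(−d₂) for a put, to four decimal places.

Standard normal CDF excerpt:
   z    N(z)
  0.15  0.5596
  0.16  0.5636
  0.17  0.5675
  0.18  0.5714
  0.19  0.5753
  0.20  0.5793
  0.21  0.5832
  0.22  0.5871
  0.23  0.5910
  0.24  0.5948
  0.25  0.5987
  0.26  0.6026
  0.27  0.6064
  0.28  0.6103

σ√T = 0.33 × 0.5000 = 0.1650
d₁ = [ln(139/145) + (0.087 + 0.33²/2)·0.25] / 0.1650 = [-0.0423 + 0.0354] / 0.1650 = -0.0418 ⇒ -0.04
d₂ = d₁ − σ√T = -0.0418 − 0.1650 = -0.2068 ⇒ -0.21
Risk-neutral Pr[S_T < K] = N(−d₂) = N(0.21) = 0.5832

0.5832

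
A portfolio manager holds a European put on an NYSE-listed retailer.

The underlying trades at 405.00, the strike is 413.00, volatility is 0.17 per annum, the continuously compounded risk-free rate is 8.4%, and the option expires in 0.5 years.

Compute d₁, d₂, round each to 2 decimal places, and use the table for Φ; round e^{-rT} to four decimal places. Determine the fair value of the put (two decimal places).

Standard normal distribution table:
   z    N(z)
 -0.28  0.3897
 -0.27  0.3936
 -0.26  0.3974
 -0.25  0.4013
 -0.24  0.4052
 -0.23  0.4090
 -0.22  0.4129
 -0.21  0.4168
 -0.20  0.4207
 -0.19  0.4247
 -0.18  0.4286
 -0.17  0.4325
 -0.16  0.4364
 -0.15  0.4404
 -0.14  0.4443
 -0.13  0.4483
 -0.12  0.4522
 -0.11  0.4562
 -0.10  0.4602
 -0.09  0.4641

σ√T = 0.17·√0.5 = 0.1202
d₁ = [ln(405/413) + (0.084 + ½·0.17²)·0.5] / (σ√T) = (-0.0196 + 0.0492) / 0.1202 = 0.2468 → 0.25
d₂ = 0.2468 − 0.1202 = 0.1266 → 0.13
e^(−rT) = e^(−0.084·0.5) = 0.9589
P = 413·0.9589·N(-0.13) − 405·N(-0.25) = 413·0.9589·0.4483 − 405·0.4013 = 177.5383 − 162.5265 = 15.0118

15.01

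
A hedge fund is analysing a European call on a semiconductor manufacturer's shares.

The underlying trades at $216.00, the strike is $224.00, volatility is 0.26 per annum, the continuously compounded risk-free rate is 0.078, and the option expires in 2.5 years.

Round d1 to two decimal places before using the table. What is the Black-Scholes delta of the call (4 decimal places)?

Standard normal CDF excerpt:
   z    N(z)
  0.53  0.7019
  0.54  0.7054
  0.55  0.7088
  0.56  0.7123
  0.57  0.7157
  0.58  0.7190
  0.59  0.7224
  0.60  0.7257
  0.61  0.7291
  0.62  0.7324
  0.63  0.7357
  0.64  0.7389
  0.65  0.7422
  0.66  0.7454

T = 2.5;  σ√T = 0.4111
d₁ = [ln(216/224) + (0.078 + 0.26²/2)·2.5] / 0.4111 = [-0.0364 + 0.2795] / 0.4111 = 0.5914 which rounds to 0.59
N(d₁) = N(0.59) = 0.7224
Δ_call = N(d₁) = 0.7224

0.7224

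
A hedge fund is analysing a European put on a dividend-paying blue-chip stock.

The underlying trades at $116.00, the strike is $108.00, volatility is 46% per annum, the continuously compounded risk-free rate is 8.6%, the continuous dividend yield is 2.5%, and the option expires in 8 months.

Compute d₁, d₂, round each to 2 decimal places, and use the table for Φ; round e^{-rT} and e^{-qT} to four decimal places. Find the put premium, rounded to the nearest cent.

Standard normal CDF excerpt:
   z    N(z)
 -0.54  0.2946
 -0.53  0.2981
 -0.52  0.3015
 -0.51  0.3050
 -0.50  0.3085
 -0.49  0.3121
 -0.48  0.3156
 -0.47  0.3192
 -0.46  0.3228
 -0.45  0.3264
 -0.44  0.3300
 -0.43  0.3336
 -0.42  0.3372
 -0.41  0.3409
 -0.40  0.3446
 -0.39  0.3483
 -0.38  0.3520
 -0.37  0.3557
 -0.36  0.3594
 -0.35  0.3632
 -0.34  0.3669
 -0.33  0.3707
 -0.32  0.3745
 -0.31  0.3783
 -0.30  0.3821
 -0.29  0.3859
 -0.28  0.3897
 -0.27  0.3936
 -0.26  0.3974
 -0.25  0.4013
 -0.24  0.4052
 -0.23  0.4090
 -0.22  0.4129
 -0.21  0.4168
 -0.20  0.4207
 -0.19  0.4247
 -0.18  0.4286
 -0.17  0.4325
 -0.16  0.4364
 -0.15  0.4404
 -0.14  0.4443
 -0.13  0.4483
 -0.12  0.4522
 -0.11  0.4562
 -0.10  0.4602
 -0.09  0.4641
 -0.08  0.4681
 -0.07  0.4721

$10.92

σ√T = 0.46·√0.6667 = 0.3756
d₁ = [ln(116/108) + (0.086 − 0.025 + 0.46²/2)·0.6667] / 0.3756 = [0.0715 + 0.1112] / 0.3756 = 0.4863 → 0.49
d₂ = d₁ − σ√T = 0.4863 − 0.3756 = 0.1107 → 0.11
exp(−qT) = exp(−0.025·0.6667) = 0.9835;  exp(−rT) = exp(−0.086·0.6667) = 0.9443
N(−d₂) = N(-0.11) = 0.4562;  N(−d₁) = N(-0.49) = 0.3121
P = 108·0.9443·0.4562 − 116·0.9835·0.3121 = 46.5253 − 35.6062 = 10.9190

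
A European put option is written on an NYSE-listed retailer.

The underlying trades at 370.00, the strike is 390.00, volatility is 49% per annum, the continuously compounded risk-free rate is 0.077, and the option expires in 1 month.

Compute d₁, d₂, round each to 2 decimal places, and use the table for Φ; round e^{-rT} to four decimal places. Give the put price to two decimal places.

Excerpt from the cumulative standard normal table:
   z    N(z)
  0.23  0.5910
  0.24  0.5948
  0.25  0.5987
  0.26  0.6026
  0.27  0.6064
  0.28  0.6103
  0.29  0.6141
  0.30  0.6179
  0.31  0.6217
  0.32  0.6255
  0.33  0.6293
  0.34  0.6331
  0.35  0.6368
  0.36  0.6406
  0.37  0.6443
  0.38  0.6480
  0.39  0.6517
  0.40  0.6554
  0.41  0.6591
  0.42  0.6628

σ√T = 0.49·√0.08333 = 0.1415
d₁ = [ln(370/390) + (0.077 + 0.49²/2)·0.08333] / 0.1415 = [-0.0526 + 0.0164] / 0.1415 = -0.2561 which rounds to -0.26
d₂ = d₁ − σ√T = -0.2561 − 0.1415 = -0.3975 which rounds to -0.40
exp(−rT) = exp(−0.077·0.08333) = 0.9936
P = 390·0.9936·N(0.40) − 370·N(0.26) = 390·0.9936·0.6554 − 370·0.6026 = 253.9701 − 222.9620 = 31.0081

31.01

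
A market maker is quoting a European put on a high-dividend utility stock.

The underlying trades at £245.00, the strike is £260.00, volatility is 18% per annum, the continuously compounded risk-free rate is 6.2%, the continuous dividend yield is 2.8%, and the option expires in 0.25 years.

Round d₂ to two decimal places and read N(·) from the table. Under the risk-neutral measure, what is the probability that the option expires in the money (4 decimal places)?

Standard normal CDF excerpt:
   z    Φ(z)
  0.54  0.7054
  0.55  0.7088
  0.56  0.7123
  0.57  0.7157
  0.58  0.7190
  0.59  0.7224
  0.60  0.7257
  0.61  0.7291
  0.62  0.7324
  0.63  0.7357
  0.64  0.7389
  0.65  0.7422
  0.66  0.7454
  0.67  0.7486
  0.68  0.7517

σ√T = 0.18·√0.25 = 0.0900
ln(S/K) + (r − q + σ²/2)T = ln(245/260) + (0.062 − 0.028 + 0.18²/2)·0.25 = -0.0594 + 0.0126 = -0.0469
d₁ = -0.0469 / 0.0900 = -0.5208 which rounds to -0.52
d₂ = d₁ − σ√T = -0.5208 − 0.0900 = -0.6108 which rounds to -0.61
Pr(exercise) under Q = N(−d₂) = N(0.61) = 0.7291

0.7291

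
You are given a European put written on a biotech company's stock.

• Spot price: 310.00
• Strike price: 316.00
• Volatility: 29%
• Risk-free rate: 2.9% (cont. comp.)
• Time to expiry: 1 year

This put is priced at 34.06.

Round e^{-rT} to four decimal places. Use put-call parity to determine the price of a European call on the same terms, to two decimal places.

37.10

exp(−rT) = exp(−0.029·1) = 0.9714
Put-call parity: C − P = S − K·e^(−rT) = 310 − 316·0.9714 = 310 − 306.9624 = 3.0376
C = P + (C − P) = 34.06 + (3.0376) = 37.0976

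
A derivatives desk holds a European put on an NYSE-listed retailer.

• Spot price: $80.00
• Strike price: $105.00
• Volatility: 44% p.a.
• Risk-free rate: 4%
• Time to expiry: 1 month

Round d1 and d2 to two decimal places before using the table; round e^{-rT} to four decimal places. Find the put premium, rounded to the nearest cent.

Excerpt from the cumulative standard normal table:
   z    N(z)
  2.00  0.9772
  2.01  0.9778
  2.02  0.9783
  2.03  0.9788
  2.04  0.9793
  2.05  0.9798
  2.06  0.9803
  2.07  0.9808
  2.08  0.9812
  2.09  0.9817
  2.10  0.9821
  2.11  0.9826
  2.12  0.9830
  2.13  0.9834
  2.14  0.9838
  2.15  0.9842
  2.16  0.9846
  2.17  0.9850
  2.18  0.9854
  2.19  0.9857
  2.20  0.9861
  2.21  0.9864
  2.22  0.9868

$24.74

σ√T = 0.44·√0.08333 = 0.1270
d₁ = [ln(80/105) + (0.04 + ½·0.44²)·0.08333] / (σ√T) = (-0.2719 + 0.0114) / 0.1270 = -2.0512 which rounds to -2.05
d₂ = -2.0512 − 0.1270 = -2.1782 which rounds to -2.18
exp(−rT) = exp(−0.04·0.08333) = 0.9967
N(−d₂) = N(2.18) = 0.9854;  N(−d₁) = N(2.05) = 0.9798
P = 105·0.9967·0.9854 − 80·0.9798 = 103.1256 − 78.3840 = 24.7416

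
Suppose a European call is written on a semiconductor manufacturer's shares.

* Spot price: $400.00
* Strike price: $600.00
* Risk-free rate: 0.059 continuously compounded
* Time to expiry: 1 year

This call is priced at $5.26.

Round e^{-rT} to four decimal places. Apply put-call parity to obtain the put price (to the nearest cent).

$170.88

exp(−rT) = exp(−0.059·1) = 0.9427
Put-call parity: C − P = S − K·e^(−rT) = 400 − 600·0.9427 = 400 − 565.6200 = -165.6200
P = C − (C − P) = 5.26 − (-165.6200) = 170.8800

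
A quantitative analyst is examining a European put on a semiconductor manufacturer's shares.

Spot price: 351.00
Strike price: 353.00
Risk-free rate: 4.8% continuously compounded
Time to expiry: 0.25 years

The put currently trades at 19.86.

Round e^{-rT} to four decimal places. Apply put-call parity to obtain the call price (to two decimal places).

22.06

e^(−rT) = e^(−0.048·0.25) = 0.9881
Put-call parity: C − P = S − K·e^(−rT) = 351 − 353·0.9881 = 351 − 348.7993 = 2.2007
C = P + (C − P) = 19.86 + (2.2007) = 22.0607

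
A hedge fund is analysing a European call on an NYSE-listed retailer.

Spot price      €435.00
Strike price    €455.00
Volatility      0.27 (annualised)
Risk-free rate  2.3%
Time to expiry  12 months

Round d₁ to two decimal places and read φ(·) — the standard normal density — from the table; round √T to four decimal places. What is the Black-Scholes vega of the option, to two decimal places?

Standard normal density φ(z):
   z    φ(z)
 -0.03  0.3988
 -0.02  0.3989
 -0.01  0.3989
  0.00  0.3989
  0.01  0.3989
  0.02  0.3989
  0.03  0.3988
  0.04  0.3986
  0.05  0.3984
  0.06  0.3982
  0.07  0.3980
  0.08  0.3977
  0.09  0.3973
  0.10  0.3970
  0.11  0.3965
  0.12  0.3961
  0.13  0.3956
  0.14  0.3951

σ√T = 0.27 × 1.0000 = 0.2700
d₁ = [ln(435/455) + (0.023 + 0.27²/2)·1] / 0.2700 = [-0.0450 + 0.0595] / 0.2700 = 0.0537 → 0.05
√T = √1 = 1.0000
φ(d₁) = φ(0.05) = 0.3984
vega = S·φ(d₁)·√T = 435·0.3984·1.0000 = 173.3040

173.30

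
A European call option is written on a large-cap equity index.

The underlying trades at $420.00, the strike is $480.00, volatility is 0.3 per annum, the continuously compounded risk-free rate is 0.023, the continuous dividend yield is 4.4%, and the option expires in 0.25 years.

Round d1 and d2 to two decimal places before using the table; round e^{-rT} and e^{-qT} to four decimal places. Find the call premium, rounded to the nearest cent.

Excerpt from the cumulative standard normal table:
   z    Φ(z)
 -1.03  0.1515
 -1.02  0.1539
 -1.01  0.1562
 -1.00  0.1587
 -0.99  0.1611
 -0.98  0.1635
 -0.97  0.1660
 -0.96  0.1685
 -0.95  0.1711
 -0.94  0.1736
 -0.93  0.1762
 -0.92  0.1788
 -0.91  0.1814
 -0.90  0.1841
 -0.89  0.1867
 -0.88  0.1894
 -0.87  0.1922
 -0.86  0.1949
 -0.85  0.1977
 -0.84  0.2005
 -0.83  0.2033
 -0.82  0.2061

$6.39

σ√T = 0.3·√0.25 = 0.1500
d₁ = [ln(420/480) + (0.023 − 0.044 + ½·0.3²)·0.25] / (σ√T) = (-0.1335 + 0.0060) / 0.1500 = -0.8502 → -0.85
d₂ = -0.8502 − 0.1500 = -1.0002 → -1.00
exp(−qT) = exp(−0.044·0.25) = 0.9891;  exp(−rT) = exp(−0.023·0.25) = 0.9943
N(d₁) = N(-0.85) = 0.1977;  N(d₂) = N(-1.00) = 0.1587
C = 420·0.9891·0.1977 − 480·0.9943·0.1587 = 82.1289 − 75.7418 = 6.3871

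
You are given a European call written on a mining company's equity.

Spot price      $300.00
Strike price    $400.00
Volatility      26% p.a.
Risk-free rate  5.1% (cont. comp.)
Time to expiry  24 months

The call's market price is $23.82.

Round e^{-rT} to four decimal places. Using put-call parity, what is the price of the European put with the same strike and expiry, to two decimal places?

$85.02

e^(−rT) = e^(−0.051·2) = 0.9030
Put-call parity: C − P = S − K·e^(−rT) = 300 − 400·0.9030 = 300 − 361.2000 = -61.2000
P = C − (C − P) = 23.82 − (-61.2000) = 85.0200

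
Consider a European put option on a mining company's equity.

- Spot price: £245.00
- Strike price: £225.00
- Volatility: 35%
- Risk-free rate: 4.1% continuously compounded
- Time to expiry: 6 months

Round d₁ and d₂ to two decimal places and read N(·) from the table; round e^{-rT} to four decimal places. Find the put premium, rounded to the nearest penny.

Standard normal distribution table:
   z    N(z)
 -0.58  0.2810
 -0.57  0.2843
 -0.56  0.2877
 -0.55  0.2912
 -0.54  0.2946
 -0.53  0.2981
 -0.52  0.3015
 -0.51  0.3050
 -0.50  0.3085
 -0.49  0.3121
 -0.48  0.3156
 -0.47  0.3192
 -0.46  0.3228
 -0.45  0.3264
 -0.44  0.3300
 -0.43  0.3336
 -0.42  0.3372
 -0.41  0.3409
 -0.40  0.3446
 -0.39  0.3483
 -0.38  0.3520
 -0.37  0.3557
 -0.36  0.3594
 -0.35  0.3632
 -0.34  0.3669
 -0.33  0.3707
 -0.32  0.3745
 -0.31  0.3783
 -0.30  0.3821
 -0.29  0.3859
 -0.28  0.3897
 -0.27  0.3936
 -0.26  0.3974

T = 0.5;  σ√T = 0.2475
d₁ = [ln(245/225) + (0.041 + ½·0.35²)·0.5] / (σ√T) = (0.0852 + 0.0511) / 0.2475 = 0.5507 ≈ 0.55
d₂ = 0.5507 − 0.2475 = 0.3032 ≈ 0.30
e^(−rT) = e^(−0.041·0.5) = 0.9797
P = 225·0.9797·N(-0.30) − 245·N(-0.55) = 225·0.9797·0.3821 − 245·0.2912 = 84.2273 − 71.3440 = 12.8833

£12.88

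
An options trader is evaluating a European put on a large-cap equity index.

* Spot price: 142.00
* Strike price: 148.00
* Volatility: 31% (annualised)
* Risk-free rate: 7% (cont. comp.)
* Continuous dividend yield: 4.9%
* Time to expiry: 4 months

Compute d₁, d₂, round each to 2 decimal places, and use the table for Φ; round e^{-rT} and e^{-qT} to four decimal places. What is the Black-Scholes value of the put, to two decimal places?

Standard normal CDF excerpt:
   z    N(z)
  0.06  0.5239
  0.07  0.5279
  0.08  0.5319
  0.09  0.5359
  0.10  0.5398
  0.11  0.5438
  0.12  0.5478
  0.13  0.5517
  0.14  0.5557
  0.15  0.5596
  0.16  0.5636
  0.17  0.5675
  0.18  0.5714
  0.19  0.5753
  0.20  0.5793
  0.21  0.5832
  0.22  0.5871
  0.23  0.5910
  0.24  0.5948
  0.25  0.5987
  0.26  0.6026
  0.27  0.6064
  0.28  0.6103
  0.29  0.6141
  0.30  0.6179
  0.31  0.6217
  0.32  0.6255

σ√T = 0.31·√0.3333 = 0.1790
ln(S/K) + (r − q + σ²/2)T = ln(142/148) + (0.07 − 0.049 + 0.31²/2)·0.3333 = -0.0414 + 0.0230 = -0.0184
d₁ = -0.0184 / 0.1790 = -0.1026 ⇒ -0.10
d₂ = d₁ − σ√T = -0.1026 − 0.1790 = -0.2816 ⇒ -0.28
exp(−qT) = exp(−0.049·0.3333) = 0.9838;  exp(−rT) = exp(−0.07·0.3333) = 0.9769
N(−d₂) = N(0.28) = 0.6103;  N(−d₁) = N(0.10) = 0.5398
P = 148·0.9769·0.6103 − 142·0.9838·0.5398 = 88.2379 − 75.4098 = 12.8281

12.83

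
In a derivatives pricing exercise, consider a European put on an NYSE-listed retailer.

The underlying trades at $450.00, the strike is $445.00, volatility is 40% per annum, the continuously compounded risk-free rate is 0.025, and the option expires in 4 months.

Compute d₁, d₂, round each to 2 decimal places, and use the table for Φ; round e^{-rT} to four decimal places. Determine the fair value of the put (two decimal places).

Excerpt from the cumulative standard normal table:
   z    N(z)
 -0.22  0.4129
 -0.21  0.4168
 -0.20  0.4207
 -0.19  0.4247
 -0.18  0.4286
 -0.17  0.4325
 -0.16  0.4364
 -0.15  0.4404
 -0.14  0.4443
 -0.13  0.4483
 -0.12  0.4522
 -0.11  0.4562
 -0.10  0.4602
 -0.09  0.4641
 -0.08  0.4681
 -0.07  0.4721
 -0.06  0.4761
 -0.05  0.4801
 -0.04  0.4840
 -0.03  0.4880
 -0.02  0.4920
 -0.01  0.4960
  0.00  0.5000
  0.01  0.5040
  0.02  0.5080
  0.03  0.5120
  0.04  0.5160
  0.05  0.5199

$36.63

T = 0.3333;  σ√T = 0.2309
d₁ = [ln(450/445) + (0.025 + 0.4²/2)·0.3333] / 0.2309 = [0.0112 + 0.0350] / 0.2309 = 0.1999 which rounds to 0.20
d₂ = d₁ − σ√T = 0.1999 − 0.2309 = -0.0310 which rounds to -0.03
e^(−rT) = e^(−0.025·0.3333) = 0.9917
N(−d₂) = N(0.03) = 0.5120;  N(−d₁) = N(-0.20) = 0.4207
P = 445·0.9917·0.5120 − 450·0.4207 = 225.9489 − 189.3150 = 36.6339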